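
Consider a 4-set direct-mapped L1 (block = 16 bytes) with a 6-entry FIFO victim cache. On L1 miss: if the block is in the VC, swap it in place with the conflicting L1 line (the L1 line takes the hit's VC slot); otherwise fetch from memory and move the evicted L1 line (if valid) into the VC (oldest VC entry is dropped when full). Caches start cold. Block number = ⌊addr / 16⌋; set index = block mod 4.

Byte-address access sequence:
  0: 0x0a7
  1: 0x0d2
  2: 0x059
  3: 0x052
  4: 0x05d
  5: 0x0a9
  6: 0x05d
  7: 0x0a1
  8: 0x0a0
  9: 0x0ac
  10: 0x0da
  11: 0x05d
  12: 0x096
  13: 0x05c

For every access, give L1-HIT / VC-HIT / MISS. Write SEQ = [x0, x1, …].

SEQ = [MISS, MISS, MISS, L1-HIT, L1-HIT, L1-HIT, L1-HIT, L1-HIT, L1-HIT, L1-HIT, VC-HIT, VC-HIT, MISS, VC-HIT]

  [0] addr=0xa7 blk=10 s=2: MISS | VC []
  [1] addr=0xd2 blk=13 s=1: MISS | VC []
  [2] addr=0x59 blk=5 s=1: MISS | VC [13]
  [3] addr=0x52 blk=5 s=1: L1-HIT | VC [13]
  [4] addr=0x5d blk=5 s=1: L1-HIT | VC [13]
  [5] addr=0xa9 blk=10 s=2: L1-HIT | VC [13]
  [6] addr=0x5d blk=5 s=1: L1-HIT | VC [13]
  [7] addr=0xa1 blk=10 s=2: L1-HIT | VC [13]
  [8] addr=0xa0 blk=10 s=2: L1-HIT | VC [13]
  [9] addr=0xac blk=10 s=2: L1-HIT | VC [13]
  [10] addr=0xda blk=13 s=1: VC-HIT | VC [5]
  [11] addr=0x5d blk=5 s=1: VC-HIT | VC [13]
  [12] addr=0x96 blk=9 s=1: MISS | VC [13, 5]
  [13] addr=0x5c blk=5 s=1: VC-HIT | VC [13, 9]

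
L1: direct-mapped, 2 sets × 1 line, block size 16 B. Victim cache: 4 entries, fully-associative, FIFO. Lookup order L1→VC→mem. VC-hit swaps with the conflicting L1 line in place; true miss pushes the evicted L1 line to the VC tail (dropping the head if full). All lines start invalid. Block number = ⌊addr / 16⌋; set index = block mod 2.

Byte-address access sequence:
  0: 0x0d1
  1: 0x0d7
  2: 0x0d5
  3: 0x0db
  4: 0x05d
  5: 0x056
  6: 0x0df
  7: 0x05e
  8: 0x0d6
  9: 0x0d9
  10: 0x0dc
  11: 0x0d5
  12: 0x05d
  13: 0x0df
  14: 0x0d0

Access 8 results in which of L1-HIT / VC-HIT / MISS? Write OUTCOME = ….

  [0] addr=0xd1 blk=13 s=1: MISS | VC []
  [1] addr=0xd7 blk=13 s=1: L1-HIT | VC []
  [2] addr=0xd5 blk=13 s=1: L1-HIT | VC []
  [3] addr=0xdb blk=13 s=1: L1-HIT | VC []
  [4] addr=0x5d blk=5 s=1: MISS | VC [13]
  [5] addr=0x56 blk=5 s=1: L1-HIT | VC [13]
  [6] addr=0xdf blk=13 s=1: VC-HIT | VC [5]
  [7] addr=0x5e blk=5 s=1: VC-HIT | VC [13]
  [8] addr=0xd6 blk=13 s=1: VC-HIT | VC [5]
  [9] addr=0xd9 blk=13 s=1: L1-HIT | VC [5]
  [10] addr=0xdc blk=13 s=1: L1-HIT | VC [5]
  [11] addr=0xd5 blk=13 s=1: L1-HIT | VC [5]
  [12] addr=0x5d blk=5 s=1: VC-HIT | VC [13]
  [13] addr=0xdf blk=13 s=1: VC-HIT | VC [5]
  [14] addr=0xd0 blk=13 s=1: L1-HIT | VC [5]

OUTCOME = VC-HIT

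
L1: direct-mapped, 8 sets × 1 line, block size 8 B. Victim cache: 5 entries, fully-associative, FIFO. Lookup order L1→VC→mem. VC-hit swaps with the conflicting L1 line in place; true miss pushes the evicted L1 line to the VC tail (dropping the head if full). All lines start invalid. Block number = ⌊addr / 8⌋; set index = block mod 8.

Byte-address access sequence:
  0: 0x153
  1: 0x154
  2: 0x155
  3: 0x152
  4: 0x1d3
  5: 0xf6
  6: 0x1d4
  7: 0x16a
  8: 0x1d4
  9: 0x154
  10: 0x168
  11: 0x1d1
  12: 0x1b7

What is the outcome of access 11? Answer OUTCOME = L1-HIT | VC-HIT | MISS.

0: 0x153 (blk 42, set 2) → MISS  vc=[]
1: 0x154 (blk 42, set 2) → L1-HIT  vc=[]
2: 0x155 (blk 42, set 2) → L1-HIT  vc=[]
3: 0x152 (blk 42, set 2) → L1-HIT  vc=[]
4: 0x1d3 (blk 58, set 2) → MISS  vc=[42]
5: 0xf6 (blk 30, set 6) → MISS  vc=[42]
6: 0x1d4 (blk 58, set 2) → L1-HIT  vc=[42]
7: 0x16a (blk 45, set 5) → MISS  vc=[42]
8: 0x1d4 (blk 58, set 2) → L1-HIT  vc=[42]
9: 0x154 (blk 42, set 2) → VC-HIT  vc=[58]
10: 0x168 (blk 45, set 5) → L1-HIT  vc=[58]
11: 0x1d1 (blk 58, set 2) → VC-HIT  vc=[42]
12: 0x1b7 (blk 54, set 6) → MISS  vc=[42, 30]

OUTCOME = VC-HIT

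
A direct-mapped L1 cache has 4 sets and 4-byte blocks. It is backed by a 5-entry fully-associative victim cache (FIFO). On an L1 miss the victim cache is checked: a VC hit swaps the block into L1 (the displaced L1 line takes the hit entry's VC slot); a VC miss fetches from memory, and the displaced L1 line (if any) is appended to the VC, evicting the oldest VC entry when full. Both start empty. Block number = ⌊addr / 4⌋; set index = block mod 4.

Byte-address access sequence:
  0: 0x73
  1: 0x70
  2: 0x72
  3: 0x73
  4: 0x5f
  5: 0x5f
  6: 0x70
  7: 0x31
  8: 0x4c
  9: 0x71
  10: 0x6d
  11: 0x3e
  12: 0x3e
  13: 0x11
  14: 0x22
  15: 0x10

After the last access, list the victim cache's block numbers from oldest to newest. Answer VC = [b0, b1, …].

#0 0x73→b28/s0 MISS; vc=[]
#1 0x70→b28/s0 L1-HIT; vc=[]
#2 0x72→b28/s0 L1-HIT; vc=[]
#3 0x73→b28/s0 L1-HIT; vc=[]
#4 0x5f→b23/s3 MISS; vc=[]
#5 0x5f→b23/s3 L1-HIT; vc=[]
#6 0x70→b28/s0 L1-HIT; vc=[]
#7 0x31→b12/s0 MISS; vc=[28]
#8 0x4c→b19/s3 MISS; vc=[28,23]
#9 0x71→b28/s0 VC-HIT; vc=[12,23]
#10 0x6d→b27/s3 MISS; vc=[12,23,19]
#11 0x3e→b15/s3 MISS; vc=[12,23,19,27]
#12 0x3e→b15/s3 L1-HIT; vc=[12,23,19,27]
#13 0x11→b4/s0 MISS; vc=[12,23,19,27,28]
#14 0x22→b8/s0 MISS; vc=[23,19,27,28,4]
#15 0x10→b4/s0 VC-HIT; vc=[23,19,27,28,8]

VC = [23, 19, 27, 28, 8]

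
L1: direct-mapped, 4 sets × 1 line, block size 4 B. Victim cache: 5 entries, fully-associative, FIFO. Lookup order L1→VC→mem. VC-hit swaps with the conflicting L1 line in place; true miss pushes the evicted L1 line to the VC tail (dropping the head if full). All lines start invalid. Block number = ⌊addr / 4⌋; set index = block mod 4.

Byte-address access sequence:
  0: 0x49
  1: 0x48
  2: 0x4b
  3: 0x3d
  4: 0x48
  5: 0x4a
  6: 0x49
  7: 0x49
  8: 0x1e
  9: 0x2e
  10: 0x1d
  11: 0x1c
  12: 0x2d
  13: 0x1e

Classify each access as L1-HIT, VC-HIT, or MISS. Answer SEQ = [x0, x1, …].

#0 0x49→b18/s2 MISS; vc=[]
#1 0x48→b18/s2 L1-HIT; vc=[]
#2 0x4b→b18/s2 L1-HIT; vc=[]
#3 0x3d→b15/s3 MISS; vc=[]
#4 0x48→b18/s2 L1-HIT; vc=[]
#5 0x4a→b18/s2 L1-HIT; vc=[]
#6 0x49→b18/s2 L1-HIT; vc=[]
#7 0x49→b18/s2 L1-HIT; vc=[]
#8 0x1e→b7/s3 MISS; vc=[15]
#9 0x2e→b11/s3 MISS; vc=[15,7]
#10 0x1d→b7/s3 VC-HIT; vc=[15,11]
#11 0x1c→b7/s3 L1-HIT; vc=[15,11]
#12 0x2d→b11/s3 VC-HIT; vc=[15,7]
#13 0x1e→b7/s3 VC-HIT; vc=[15,11]

SEQ = [MISS, L1-HIT, L1-HIT, MISS, L1-HIT, L1-HIT, L1-HIT, L1-HIT, MISS, MISS, VC-HIT, L1-HIT, VC-HIT, VC-HIT]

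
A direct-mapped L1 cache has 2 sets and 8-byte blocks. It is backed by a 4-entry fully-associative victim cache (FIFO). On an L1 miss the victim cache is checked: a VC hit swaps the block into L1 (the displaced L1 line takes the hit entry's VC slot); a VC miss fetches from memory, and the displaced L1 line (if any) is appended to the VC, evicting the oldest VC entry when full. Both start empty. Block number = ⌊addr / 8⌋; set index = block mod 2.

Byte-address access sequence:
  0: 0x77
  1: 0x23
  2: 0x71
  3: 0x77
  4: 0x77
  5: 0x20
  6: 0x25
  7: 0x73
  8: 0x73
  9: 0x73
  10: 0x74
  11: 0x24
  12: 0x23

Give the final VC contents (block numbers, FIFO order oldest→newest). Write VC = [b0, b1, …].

0: 0x77 (blk 14, set 0) → MISS  vc=[]
1: 0x23 (blk 4, set 0) → MISS  vc=[14]
2: 0x71 (blk 14, set 0) → VC-HIT  vc=[4]
3: 0x77 (blk 14, set 0) → L1-HIT  vc=[4]
4: 0x77 (blk 14, set 0) → L1-HIT  vc=[4]
5: 0x20 (blk 4, set 0) → VC-HIT  vc=[14]
6: 0x25 (blk 4, set 0) → L1-HIT  vc=[14]
7: 0x73 (blk 14, set 0) → VC-HIT  vc=[4]
8: 0x73 (blk 14, set 0) → L1-HIT  vc=[4]
9: 0x73 (blk 14, set 0) → L1-HIT  vc=[4]
10: 0x74 (blk 14, set 0) → L1-HIT  vc=[4]
11: 0x24 (blk 4, set 0) → VC-HIT  vc=[14]
12: 0x23 (blk 4, set 0) → L1-HIT  vc=[14]

VC = [14]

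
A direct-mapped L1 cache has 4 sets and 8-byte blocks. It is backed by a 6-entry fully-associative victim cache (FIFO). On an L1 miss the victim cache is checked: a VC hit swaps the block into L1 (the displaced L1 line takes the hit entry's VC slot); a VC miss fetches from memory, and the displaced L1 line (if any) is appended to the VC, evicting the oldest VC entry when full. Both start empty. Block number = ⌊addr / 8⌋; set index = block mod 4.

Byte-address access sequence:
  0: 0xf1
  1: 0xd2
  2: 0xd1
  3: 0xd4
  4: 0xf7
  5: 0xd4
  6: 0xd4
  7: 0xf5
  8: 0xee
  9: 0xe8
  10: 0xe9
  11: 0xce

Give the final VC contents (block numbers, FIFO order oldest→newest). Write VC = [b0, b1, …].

VC = [26, 29]

#0 0xf1→b30/s2 MISS; vc=[]
#1 0xd2→b26/s2 MISS; vc=[30]
#2 0xd1→b26/s2 L1-HIT; vc=[30]
#3 0xd4→b26/s2 L1-HIT; vc=[30]
#4 0xf7→b30/s2 VC-HIT; vc=[26]
#5 0xd4→b26/s2 VC-HIT; vc=[30]
#6 0xd4→b26/s2 L1-HIT; vc=[30]
#7 0xf5→b30/s2 VC-HIT; vc=[26]
#8 0xee→b29/s1 MISS; vc=[26]
#9 0xe8→b29/s1 L1-HIT; vc=[26]
#10 0xe9→b29/s1 L1-HIT; vc=[26]
#11 0xce→b25/s1 MISS; vc=[26,29]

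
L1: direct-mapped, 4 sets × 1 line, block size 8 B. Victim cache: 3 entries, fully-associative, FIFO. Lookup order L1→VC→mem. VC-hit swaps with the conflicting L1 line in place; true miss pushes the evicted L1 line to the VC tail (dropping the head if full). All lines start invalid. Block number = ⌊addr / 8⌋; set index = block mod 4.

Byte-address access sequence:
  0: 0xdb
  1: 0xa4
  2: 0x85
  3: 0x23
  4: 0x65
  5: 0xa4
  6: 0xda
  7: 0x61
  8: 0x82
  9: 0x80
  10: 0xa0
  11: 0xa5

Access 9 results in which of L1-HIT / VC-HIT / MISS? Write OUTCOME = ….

OUTCOME = L1-HIT

0: 0xdb (blk 27, set 3) → MISS  vc=[]
1: 0xa4 (blk 20, set 0) → MISS  vc=[]
2: 0x85 (blk 16, set 0) → MISS  vc=[20]
3: 0x23 (blk 4, set 0) → MISS  vc=[20, 16]
4: 0x65 (blk 12, set 0) → MISS  vc=[20, 16, 4]
5: 0xa4 (blk 20, set 0) → VC-HIT  vc=[12, 16, 4]
6: 0xda (blk 27, set 3) → L1-HIT  vc=[12, 16, 4]
7: 0x61 (blk 12, set 0) → VC-HIT  vc=[20, 16, 4]
8: 0x82 (blk 16, set 0) → VC-HIT  vc=[20, 12, 4]
9: 0x80 (blk 16, set 0) → L1-HIT  vc=[20, 12, 4]
10: 0xa0 (blk 20, set 0) → VC-HIT  vc=[16, 12, 4]
11: 0xa5 (blk 20, set 0) → L1-HIT  vc=[16, 12, 4]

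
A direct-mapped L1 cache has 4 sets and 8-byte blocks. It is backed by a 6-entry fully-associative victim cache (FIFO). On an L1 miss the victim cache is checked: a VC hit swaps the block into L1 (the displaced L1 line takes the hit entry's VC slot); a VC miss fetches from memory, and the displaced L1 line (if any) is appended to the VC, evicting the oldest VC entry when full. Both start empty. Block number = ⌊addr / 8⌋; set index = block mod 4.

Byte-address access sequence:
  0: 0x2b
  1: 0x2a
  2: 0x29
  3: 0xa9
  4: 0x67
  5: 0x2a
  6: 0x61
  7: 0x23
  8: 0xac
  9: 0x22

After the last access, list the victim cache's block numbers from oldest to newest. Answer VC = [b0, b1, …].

0: 0x2b (blk 5, set 1) → MISS  vc=[]
1: 0x2a (blk 5, set 1) → L1-HIT  vc=[]
2: 0x29 (blk 5, set 1) → L1-HIT  vc=[]
3: 0xa9 (blk 21, set 1) → MISS  vc=[5]
4: 0x67 (blk 12, set 0) → MISS  vc=[5]
5: 0x2a (blk 5, set 1) → VC-HIT  vc=[21]
6: 0x61 (blk 12, set 0) → L1-HIT  vc=[21]
7: 0x23 (blk 4, set 0) → MISS  vc=[21, 12]
8: 0xac (blk 21, set 1) → VC-HIT  vc=[5, 12]
9: 0x22 (blk 4, set 0) → L1-HIT  vc=[5, 12]

VC = [5, 12]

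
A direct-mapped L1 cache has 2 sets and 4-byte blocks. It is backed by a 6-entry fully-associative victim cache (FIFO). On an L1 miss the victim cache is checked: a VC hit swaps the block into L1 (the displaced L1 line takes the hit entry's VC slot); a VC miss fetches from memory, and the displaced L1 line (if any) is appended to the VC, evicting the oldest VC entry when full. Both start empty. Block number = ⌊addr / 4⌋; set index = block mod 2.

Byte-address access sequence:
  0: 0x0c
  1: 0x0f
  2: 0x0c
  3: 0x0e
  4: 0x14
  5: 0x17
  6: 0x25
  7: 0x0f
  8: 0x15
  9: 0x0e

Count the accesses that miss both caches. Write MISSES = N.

MISSES = 3

  [0] addr=0xc blk=3 s=1: MISS | VC []
  [1] addr=0xf blk=3 s=1: L1-HIT | VC []
  [2] addr=0xc blk=3 s=1: L1-HIT | VC []
  [3] addr=0xe blk=3 s=1: L1-HIT | VC []
  [4] addr=0x14 blk=5 s=1: MISS | VC [3]
  [5] addr=0x17 blk=5 s=1: L1-HIT | VC [3]
  [6] addr=0x25 blk=9 s=1: MISS | VC [3, 5]
  [7] addr=0xf blk=3 s=1: VC-HIT | VC [9, 5]
  [8] addr=0x15 blk=5 s=1: VC-HIT | VC [9, 3]
  [9] addr=0xe blk=3 s=1: VC-HIT | VC [9, 5]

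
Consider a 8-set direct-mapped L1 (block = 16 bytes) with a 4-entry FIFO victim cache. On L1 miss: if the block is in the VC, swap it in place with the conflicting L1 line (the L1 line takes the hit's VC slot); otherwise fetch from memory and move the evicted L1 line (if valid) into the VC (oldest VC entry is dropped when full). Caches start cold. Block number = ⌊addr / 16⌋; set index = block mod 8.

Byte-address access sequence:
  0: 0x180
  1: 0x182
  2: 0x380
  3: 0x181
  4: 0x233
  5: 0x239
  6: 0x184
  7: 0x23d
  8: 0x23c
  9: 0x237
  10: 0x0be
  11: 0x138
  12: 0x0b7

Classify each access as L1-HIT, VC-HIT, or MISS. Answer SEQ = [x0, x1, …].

0: 0x180 (blk 24, set 0) → MISS  vc=[]
1: 0x182 (blk 24, set 0) → L1-HIT  vc=[]
2: 0x380 (blk 56, set 0) → MISS  vc=[24]
3: 0x181 (blk 24, set 0) → VC-HIT  vc=[56]
4: 0x233 (blk 35, set 3) → MISS  vc=[56]
5: 0x239 (blk 35, set 3) → L1-HIT  vc=[56]
6: 0x184 (blk 24, set 0) → L1-HIT  vc=[56]
7: 0x23d (blk 35, set 3) → L1-HIT  vc=[56]
8: 0x23c (blk 35, set 3) → L1-HIT  vc=[56]
9: 0x237 (blk 35, set 3) → L1-HIT  vc=[56]
10: 0xbe (blk 11, set 3) → MISS  vc=[56, 35]
11: 0x138 (blk 19, set 3) → MISS  vc=[56, 35, 11]
12: 0xb7 (blk 11, set 3) → VC-HIT  vc=[56, 35, 19]

SEQ = [MISS, L1-HIT, MISS, VC-HIT, MISS, L1-HIT, L1-HIT, L1-HIT, L1-HIT, L1-HIT, MISS, MISS, VC-HIT]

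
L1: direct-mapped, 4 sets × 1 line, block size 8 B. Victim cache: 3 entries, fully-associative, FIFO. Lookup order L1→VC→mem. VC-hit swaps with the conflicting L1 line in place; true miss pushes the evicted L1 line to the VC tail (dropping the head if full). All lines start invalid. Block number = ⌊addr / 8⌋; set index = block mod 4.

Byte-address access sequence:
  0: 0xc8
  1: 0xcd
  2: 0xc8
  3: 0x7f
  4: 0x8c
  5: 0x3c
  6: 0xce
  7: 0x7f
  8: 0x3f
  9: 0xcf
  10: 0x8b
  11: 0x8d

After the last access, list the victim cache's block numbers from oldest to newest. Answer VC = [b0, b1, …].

#0 0xc8→b25/s1 MISS; vc=[]
#1 0xcd→b25/s1 L1-HIT; vc=[]
#2 0xc8→b25/s1 L1-HIT; vc=[]
#3 0x7f→b15/s3 MISS; vc=[]
#4 0x8c→b17/s1 MISS; vc=[25]
#5 0x3c→b7/s3 MISS; vc=[25,15]
#6 0xce→b25/s1 VC-HIT; vc=[17,15]
#7 0x7f→b15/s3 VC-HIT; vc=[17,7]
#8 0x3f→b7/s3 VC-HIT; vc=[17,15]
#9 0xcf→b25/s1 L1-HIT; vc=[17,15]
#10 0x8b→b17/s1 VC-HIT; vc=[25,15]
#11 0x8d→b17/s1 L1-HIT; vc=[25,15]

VC = [25, 15]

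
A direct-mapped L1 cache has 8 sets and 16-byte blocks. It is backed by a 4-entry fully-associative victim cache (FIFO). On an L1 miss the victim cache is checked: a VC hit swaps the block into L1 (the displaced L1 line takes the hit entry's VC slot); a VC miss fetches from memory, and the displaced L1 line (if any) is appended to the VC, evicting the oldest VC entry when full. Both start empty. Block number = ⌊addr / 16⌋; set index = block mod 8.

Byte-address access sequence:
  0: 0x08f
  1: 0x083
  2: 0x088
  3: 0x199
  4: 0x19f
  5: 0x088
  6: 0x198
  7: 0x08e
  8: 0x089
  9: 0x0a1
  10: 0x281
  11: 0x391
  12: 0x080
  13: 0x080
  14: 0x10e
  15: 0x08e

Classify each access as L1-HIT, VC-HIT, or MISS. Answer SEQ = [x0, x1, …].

#0 0x8f→b8/s0 MISS; vc=[]
#1 0x83→b8/s0 L1-HIT; vc=[]
#2 0x88→b8/s0 L1-HIT; vc=[]
#3 0x199→b25/s1 MISS; vc=[]
#4 0x19f→b25/s1 L1-HIT; vc=[]
#5 0x88→b8/s0 L1-HIT; vc=[]
#6 0x198→b25/s1 L1-HIT; vc=[]
#7 0x8e→b8/s0 L1-HIT; vc=[]
#8 0x89→b8/s0 L1-HIT; vc=[]
#9 0xa1→b10/s2 MISS; vc=[]
#10 0x281→b40/s0 MISS; vc=[8]
#11 0x391→b57/s1 MISS; vc=[8,25]
#12 0x80→b8/s0 VC-HIT; vc=[40,25]
#13 0x80→b8/s0 L1-HIT; vc=[40,25]
#14 0x10e→b16/s0 MISS; vc=[40,25,8]
#15 0x8e→b8/s0 VC-HIT; vc=[40,25,16]

SEQ = [MISS, L1-HIT, L1-HIT, MISS, L1-HIT, L1-HIT, L1-HIT, L1-HIT, L1-HIT, MISS, MISS, MISS, VC-HIT, L1-HIT, MISS, VC-HIT]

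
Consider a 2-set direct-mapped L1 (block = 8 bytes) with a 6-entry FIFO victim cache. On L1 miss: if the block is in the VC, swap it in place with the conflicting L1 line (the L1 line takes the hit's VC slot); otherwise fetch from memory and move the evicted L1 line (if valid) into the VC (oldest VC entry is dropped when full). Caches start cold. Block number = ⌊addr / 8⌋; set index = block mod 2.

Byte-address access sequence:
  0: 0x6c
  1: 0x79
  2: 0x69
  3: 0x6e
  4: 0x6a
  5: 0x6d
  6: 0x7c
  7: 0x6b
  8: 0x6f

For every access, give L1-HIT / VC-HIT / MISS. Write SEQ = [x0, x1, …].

  [0] addr=0x6c blk=13 s=1: MISS | VC []
  [1] addr=0x79 blk=15 s=1: MISS | VC [13]
  [2] addr=0x69 blk=13 s=1: VC-HIT | VC [15]
  [3] addr=0x6e blk=13 s=1: L1-HIT | VC [15]
  [4] addr=0x6a blk=13 s=1: L1-HIT | VC [15]
  [5] addr=0x6d blk=13 s=1: L1-HIT | VC [15]
  [6] addr=0x7c blk=15 s=1: VC-HIT | VC [13]
  [7] addr=0x6b blk=13 s=1: VC-HIT | VC [15]
  [8] addr=0x6f blk=13 s=1: L1-HIT | VC [15]

SEQ = [MISS, MISS, VC-HIT, L1-HIT, L1-HIT, L1-HIT, VC-HIT, VC-HIT, L1-HIT]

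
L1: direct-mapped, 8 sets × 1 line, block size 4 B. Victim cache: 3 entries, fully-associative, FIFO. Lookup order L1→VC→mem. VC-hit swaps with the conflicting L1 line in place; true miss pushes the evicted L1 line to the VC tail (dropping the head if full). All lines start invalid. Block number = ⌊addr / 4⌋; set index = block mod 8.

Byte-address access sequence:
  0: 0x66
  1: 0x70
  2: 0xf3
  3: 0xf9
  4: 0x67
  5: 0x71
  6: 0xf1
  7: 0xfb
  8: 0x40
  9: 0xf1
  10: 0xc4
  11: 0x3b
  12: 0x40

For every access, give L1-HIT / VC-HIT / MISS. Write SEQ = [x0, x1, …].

SEQ = [MISS, MISS, MISS, MISS, L1-HIT, VC-HIT, VC-HIT, L1-HIT, MISS, L1-HIT, MISS, MISS, L1-HIT]

#0 0x66→b25/s1 MISS; vc=[]
#1 0x70→b28/s4 MISS; vc=[]
#2 0xf3→b60/s4 MISS; vc=[28]
#3 0xf9→b62/s6 MISS; vc=[28]
#4 0x67→b25/s1 L1-HIT; vc=[28]
#5 0x71→b28/s4 VC-HIT; vc=[60]
#6 0xf1→b60/s4 VC-HIT; vc=[28]
#7 0xfb→b62/s6 L1-HIT; vc=[28]
#8 0x40→b16/s0 MISS; vc=[28]
#9 0xf1→b60/s4 L1-HIT; vc=[28]
#10 0xc4→b49/s1 MISS; vc=[28,25]
#11 0x3b→b14/s6 MISS; vc=[28,25,62]
#12 0x40→b16/s0 L1-HIT; vc=[28,25,62]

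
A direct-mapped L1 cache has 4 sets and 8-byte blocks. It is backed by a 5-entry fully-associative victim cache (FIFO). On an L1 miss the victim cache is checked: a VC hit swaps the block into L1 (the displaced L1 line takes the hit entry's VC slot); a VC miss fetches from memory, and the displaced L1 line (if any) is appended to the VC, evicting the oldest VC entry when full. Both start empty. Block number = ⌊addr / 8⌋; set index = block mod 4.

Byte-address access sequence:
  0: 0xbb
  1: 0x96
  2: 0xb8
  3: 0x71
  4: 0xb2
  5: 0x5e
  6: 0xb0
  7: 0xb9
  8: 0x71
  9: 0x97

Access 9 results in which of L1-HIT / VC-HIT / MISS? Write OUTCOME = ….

0: 0xbb (blk 23, set 3) → MISS  vc=[]
1: 0x96 (blk 18, set 2) → MISS  vc=[]
2: 0xb8 (blk 23, set 3) → L1-HIT  vc=[]
3: 0x71 (blk 14, set 2) → MISS  vc=[18]
4: 0xb2 (blk 22, set 2) → MISS  vc=[18, 14]
5: 0x5e (blk 11, set 3) → MISS  vc=[18, 14, 23]
6: 0xb0 (blk 22, set 2) → L1-HIT  vc=[18, 14, 23]
7: 0xb9 (blk 23, set 3) → VC-HIT  vc=[18, 14, 11]
8: 0x71 (blk 14, set 2) → VC-HIT  vc=[18, 22, 11]
9: 0x97 (blk 18, set 2) → VC-HIT  vc=[14, 22, 11]

OUTCOME = VC-HIT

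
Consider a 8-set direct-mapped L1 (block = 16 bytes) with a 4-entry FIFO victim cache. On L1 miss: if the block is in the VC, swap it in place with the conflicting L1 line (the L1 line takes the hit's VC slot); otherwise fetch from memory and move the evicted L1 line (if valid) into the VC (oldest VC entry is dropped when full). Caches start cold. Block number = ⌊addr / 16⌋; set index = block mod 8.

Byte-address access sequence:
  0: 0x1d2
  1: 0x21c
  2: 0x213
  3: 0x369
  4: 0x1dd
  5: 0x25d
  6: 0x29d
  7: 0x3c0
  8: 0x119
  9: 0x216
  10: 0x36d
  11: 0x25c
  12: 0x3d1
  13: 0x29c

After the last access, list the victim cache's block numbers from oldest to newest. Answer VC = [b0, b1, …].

VC = [29, 17, 33, 37]

0: 0x1d2 (blk 29, set 5) → MISS  vc=[]
1: 0x21c (blk 33, set 1) → MISS  vc=[]
2: 0x213 (blk 33, set 1) → L1-HIT  vc=[]
3: 0x369 (blk 54, set 6) → MISS  vc=[]
4: 0x1dd (blk 29, set 5) → L1-HIT  vc=[]
5: 0x25d (blk 37, set 5) → MISS  vc=[29]
6: 0x29d (blk 41, set 1) → MISS  vc=[29, 33]
7: 0x3c0 (blk 60, set 4) → MISS  vc=[29, 33]
8: 0x119 (blk 17, set 1) → MISS  vc=[29, 33, 41]
9: 0x216 (blk 33, set 1) → VC-HIT  vc=[29, 17, 41]
10: 0x36d (blk 54, set 6) → L1-HIT  vc=[29, 17, 41]
11: 0x25c (blk 37, set 5) → L1-HIT  vc=[29, 17, 41]
12: 0x3d1 (blk 61, set 5) → MISS  vc=[29, 17, 41, 37]
13: 0x29c (blk 41, set 1) → VC-HIT  vc=[29, 17, 33, 37]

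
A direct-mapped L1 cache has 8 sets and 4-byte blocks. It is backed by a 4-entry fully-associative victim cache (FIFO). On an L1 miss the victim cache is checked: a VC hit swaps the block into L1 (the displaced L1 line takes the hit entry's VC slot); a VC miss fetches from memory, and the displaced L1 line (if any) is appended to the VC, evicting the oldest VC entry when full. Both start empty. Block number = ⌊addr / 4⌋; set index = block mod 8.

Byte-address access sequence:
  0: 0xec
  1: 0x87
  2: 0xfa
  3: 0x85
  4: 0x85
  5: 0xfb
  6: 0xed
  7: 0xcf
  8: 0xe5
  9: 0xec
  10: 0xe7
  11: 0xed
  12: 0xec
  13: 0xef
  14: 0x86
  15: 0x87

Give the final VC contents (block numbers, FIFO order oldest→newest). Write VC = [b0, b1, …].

VC = [51, 57]

#0 0xec→b59/s3 MISS; vc=[]
#1 0x87→b33/s1 MISS; vc=[]
#2 0xfa→b62/s6 MISS; vc=[]
#3 0x85→b33/s1 L1-HIT; vc=[]
#4 0x85→b33/s1 L1-HIT; vc=[]
#5 0xfb→b62/s6 L1-HIT; vc=[]
#6 0xed→b59/s3 L1-HIT; vc=[]
#7 0xcf→b51/s3 MISS; vc=[59]
#8 0xe5→b57/s1 MISS; vc=[59,33]
#9 0xec→b59/s3 VC-HIT; vc=[51,33]
#10 0xe7→b57/s1 L1-HIT; vc=[51,33]
#11 0xed→b59/s3 L1-HIT; vc=[51,33]
#12 0xec→b59/s3 L1-HIT; vc=[51,33]
#13 0xef→b59/s3 L1-HIT; vc=[51,33]
#14 0x86→b33/s1 VC-HIT; vc=[51,57]
#15 0x87→b33/s1 L1-HIT; vc=[51,57]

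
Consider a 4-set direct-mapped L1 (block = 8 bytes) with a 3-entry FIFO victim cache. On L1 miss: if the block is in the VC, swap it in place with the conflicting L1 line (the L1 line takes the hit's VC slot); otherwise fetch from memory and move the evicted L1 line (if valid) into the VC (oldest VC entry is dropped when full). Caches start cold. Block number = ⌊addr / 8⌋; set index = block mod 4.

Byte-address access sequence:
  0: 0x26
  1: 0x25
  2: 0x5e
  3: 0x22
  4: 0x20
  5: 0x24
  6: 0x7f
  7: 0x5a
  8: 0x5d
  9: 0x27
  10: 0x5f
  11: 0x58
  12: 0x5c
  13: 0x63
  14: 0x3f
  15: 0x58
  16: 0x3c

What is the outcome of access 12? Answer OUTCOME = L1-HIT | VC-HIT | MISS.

  [0] addr=0x26 blk=4 s=0: MISS | VC []
  [1] addr=0x25 blk=4 s=0: L1-HIT | VC []
  [2] addr=0x5e blk=11 s=3: MISS | VC []
  [3] addr=0x22 blk=4 s=0: L1-HIT | VC []
  [4] addr=0x20 blk=4 s=0: L1-HIT | VC []
  [5] addr=0x24 blk=4 s=0: L1-HIT | VC []
  [6] addr=0x7f blk=15 s=3: MISS | VC [11]
  [7] addr=0x5a blk=11 s=3: VC-HIT | VC [15]
  [8] addr=0x5d blk=11 s=3: L1-HIT | VC [15]
  [9] addr=0x27 blk=4 s=0: L1-HIT | VC [15]
  [10] addr=0x5f blk=11 s=3: L1-HIT | VC [15]
  [11] addr=0x58 blk=11 s=3: L1-HIT | VC [15]
  [12] addr=0x5c blk=11 s=3: L1-HIT | VC [15]
  [13] addr=0x63 blk=12 s=0: MISS | VC [15, 4]
  [14] addr=0x3f blk=7 s=3: MISS | VC [15, 4, 11]
  [15] addr=0x58 blk=11 s=3: VC-HIT | VC [15, 4, 7]
  [16] addr=0x3c blk=7 s=3: VC-HIT | VC [15, 4, 11]

OUTCOME = L1-HIT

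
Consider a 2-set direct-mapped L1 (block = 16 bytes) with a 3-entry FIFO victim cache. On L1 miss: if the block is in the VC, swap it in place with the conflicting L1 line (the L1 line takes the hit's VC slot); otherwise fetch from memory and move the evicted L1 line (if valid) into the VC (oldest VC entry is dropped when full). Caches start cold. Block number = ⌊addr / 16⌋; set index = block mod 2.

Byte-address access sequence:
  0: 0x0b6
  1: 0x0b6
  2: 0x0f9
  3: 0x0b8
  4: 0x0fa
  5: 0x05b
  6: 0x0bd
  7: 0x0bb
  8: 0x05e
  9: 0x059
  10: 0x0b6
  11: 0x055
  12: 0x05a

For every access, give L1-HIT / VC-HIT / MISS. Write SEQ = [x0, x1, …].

0: 0xb6 (blk 11, set 1) → MISS  vc=[]
1: 0xb6 (blk 11, set 1) → L1-HIT  vc=[]
2: 0xf9 (blk 15, set 1) → MISS  vc=[11]
3: 0xb8 (blk 11, set 1) → VC-HIT  vc=[15]
4: 0xfa (blk 15, set 1) → VC-HIT  vc=[11]
5: 0x5b (blk 5, set 1) → MISS  vc=[11, 15]
6: 0xbd (blk 11, set 1) → VC-HIT  vc=[5, 15]
7: 0xbb (blk 11, set 1) → L1-HIT  vc=[5, 15]
8: 0x5e (blk 5, set 1) → VC-HIT  vc=[11, 15]
9: 0x59 (blk 5, set 1) → L1-HIT  vc=[11, 15]
10: 0xb6 (blk 11, set 1) → VC-HIT  vc=[5, 15]
11: 0x55 (blk 5, set 1) → VC-HIT  vc=[11, 15]
12: 0x5a (blk 5, set 1) → L1-HIT  vc=[11, 15]

SEQ = [MISS, L1-HIT, MISS, VC-HIT, VC-HIT, MISS, VC-HIT, L1-HIT, VC-HIT, L1-HIT, VC-HIT, VC-HIT, L1-HIT]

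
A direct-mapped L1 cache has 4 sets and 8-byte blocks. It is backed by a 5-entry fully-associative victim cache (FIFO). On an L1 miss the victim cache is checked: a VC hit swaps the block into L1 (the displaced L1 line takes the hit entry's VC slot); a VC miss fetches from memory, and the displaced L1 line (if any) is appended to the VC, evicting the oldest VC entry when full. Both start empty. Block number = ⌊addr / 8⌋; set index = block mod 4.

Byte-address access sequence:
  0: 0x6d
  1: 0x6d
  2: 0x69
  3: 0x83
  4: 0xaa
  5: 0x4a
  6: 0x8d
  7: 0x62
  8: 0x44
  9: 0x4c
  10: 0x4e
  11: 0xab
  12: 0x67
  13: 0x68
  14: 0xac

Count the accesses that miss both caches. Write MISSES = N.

0: 0x6d (blk 13, set 1) → MISS  vc=[]
1: 0x6d (blk 13, set 1) → L1-HIT  vc=[]
2: 0x69 (blk 13, set 1) → L1-HIT  vc=[]
3: 0x83 (blk 16, set 0) → MISS  vc=[]
4: 0xaa (blk 21, set 1) → MISS  vc=[13]
5: 0x4a (blk 9, set 1) → MISS  vc=[13, 21]
6: 0x8d (blk 17, set 1) → MISS  vc=[13, 21, 9]
7: 0x62 (blk 12, set 0) → MISS  vc=[13, 21, 9, 16]
8: 0x44 (blk 8, set 0) → MISS  vc=[13, 21, 9, 16, 12]
9: 0x4c (blk 9, set 1) → VC-HIT  vc=[13, 21, 17, 16, 12]
10: 0x4e (blk 9, set 1) → L1-HIT  vc=[13, 21, 17, 16, 12]
11: 0xab (blk 21, set 1) → VC-HIT  vc=[13, 9, 17, 16, 12]
12: 0x67 (blk 12, set 0) → VC-HIT  vc=[13, 9, 17, 16, 8]
13: 0x68 (blk 13, set 1) → VC-HIT  vc=[21, 9, 17, 16, 8]
14: 0xac (blk 21, set 1) → VC-HIT  vc=[13, 9, 17, 16, 8]

MISSES = 7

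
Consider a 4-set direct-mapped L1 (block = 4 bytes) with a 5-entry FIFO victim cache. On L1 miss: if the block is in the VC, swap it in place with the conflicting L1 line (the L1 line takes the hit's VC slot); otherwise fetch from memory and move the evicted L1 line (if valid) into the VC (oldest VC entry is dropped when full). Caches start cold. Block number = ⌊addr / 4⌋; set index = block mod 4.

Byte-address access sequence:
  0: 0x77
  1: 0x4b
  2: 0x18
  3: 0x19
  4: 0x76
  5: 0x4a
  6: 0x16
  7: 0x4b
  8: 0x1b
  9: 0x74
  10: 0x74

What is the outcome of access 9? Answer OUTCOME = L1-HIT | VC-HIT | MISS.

OUTCOME = VC-HIT

  [0] addr=0x77 blk=29 s=1: MISS | VC []
  [1] addr=0x4b blk=18 s=2: MISS | VC []
  [2] addr=0x18 blk=6 s=2: MISS | VC [18]
  [3] addr=0x19 blk=6 s=2: L1-HIT | VC [18]
  [4] addr=0x76 blk=29 s=1: L1-HIT | VC [18]
  [5] addr=0x4a blk=18 s=2: VC-HIT | VC [6]
  [6] addr=0x16 blk=5 s=1: MISS | VC [6, 29]
  [7] addr=0x4b blk=18 s=2: L1-HIT | VC [6, 29]
  [8] addr=0x1b blk=6 s=2: VC-HIT | VC [18, 29]
  [9] addr=0x74 blk=29 s=1: VC-HIT | VC [18, 5]
  [10] addr=0x74 blk=29 s=1: L1-HIT | VC [18, 5]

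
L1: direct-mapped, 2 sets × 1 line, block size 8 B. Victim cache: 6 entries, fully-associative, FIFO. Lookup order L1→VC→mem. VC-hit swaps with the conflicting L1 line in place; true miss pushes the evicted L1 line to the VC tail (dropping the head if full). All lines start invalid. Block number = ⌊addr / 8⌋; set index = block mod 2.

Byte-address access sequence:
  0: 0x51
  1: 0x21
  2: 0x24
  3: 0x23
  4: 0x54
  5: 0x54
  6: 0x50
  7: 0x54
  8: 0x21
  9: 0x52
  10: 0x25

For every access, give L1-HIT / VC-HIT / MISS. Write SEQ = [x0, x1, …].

  [0] addr=0x51 blk=10 s=0: MISS | VC []
  [1] addr=0x21 blk=4 s=0: MISS | VC [10]
  [2] addr=0x24 blk=4 s=0: L1-HIT | VC [10]
  [3] addr=0x23 blk=4 s=0: L1-HIT | VC [10]
  [4] addr=0x54 blk=10 s=0: VC-HIT | VC [4]
  [5] addr=0x54 blk=10 s=0: L1-HIT | VC [4]
  [6] addr=0x50 blk=10 s=0: L1-HIT | VC [4]
  [7] addr=0x54 blk=10 s=0: L1-HIT | VC [4]
  [8] addr=0x21 blk=4 s=0: VC-HIT | VC [10]
  [9] addr=0x52 blk=10 s=0: VC-HIT | VC [4]
  [10] addr=0x25 blk=4 s=0: VC-HIT | VC [10]

SEQ = [MISS, MISS, L1-HIT, L1-HIT, VC-HIT, L1-HIT, L1-HIT, L1-HIT, VC-HIT, VC-HIT, VC-HIT]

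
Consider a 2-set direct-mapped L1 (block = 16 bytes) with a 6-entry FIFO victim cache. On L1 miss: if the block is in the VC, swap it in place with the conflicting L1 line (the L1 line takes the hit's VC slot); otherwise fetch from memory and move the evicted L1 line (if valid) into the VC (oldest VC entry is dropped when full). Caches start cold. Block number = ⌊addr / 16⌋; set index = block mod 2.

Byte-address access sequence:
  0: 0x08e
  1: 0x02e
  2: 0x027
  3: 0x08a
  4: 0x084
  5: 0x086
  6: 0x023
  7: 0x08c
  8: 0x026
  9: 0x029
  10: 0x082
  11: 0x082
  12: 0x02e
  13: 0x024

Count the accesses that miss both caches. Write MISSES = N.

#0 0x8e→b8/s0 MISS; vc=[]
#1 0x2e→b2/s0 MISS; vc=[8]
#2 0x27→b2/s0 L1-HIT; vc=[8]
#3 0x8a→b8/s0 VC-HIT; vc=[2]
#4 0x84→b8/s0 L1-HIT; vc=[2]
#5 0x86→b8/s0 L1-HIT; vc=[2]
#6 0x23→b2/s0 VC-HIT; vc=[8]
#7 0x8c→b8/s0 VC-HIT; vc=[2]
#8 0x26→b2/s0 VC-HIT; vc=[8]
#9 0x29→b2/s0 L1-HIT; vc=[8]
#10 0x82→b8/s0 VC-HIT; vc=[2]
#11 0x82→b8/s0 L1-HIT; vc=[2]
#12 0x2e→b2/s0 VC-HIT; vc=[8]
#13 0x24→b2/s0 L1-HIT; vc=[8]

MISSES = 2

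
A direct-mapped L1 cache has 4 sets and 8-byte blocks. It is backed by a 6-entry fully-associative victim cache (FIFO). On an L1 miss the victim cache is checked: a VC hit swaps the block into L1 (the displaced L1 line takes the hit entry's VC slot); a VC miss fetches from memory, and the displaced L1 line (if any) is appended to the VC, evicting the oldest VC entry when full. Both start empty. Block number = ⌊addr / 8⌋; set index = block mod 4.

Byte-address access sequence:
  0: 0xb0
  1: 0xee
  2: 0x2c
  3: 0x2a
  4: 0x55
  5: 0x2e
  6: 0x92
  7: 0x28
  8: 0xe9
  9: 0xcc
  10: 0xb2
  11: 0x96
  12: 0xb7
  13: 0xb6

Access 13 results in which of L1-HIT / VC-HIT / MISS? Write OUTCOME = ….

#0 0xb0→b22/s2 MISS; vc=[]
#1 0xee→b29/s1 MISS; vc=[]
#2 0x2c→b5/s1 MISS; vc=[29]
#3 0x2a→b5/s1 L1-HIT; vc=[29]
#4 0x55→b10/s2 MISS; vc=[29,22]
#5 0x2e→b5/s1 L1-HIT; vc=[29,22]
#6 0x92→b18/s2 MISS; vc=[29,22,10]
#7 0x28→b5/s1 L1-HIT; vc=[29,22,10]
#8 0xe9→b29/s1 VC-HIT; vc=[5,22,10]
#9 0xcc→b25/s1 MISS; vc=[5,22,10,29]
#10 0xb2→b22/s2 VC-HIT; vc=[5,18,10,29]
#11 0x96→b18/s2 VC-HIT; vc=[5,22,10,29]
#12 0xb7→b22/s2 VC-HIT; vc=[5,18,10,29]
#13 0xb6→b22/s2 L1-HIT; vc=[5,18,10,29]

OUTCOME = L1-HIT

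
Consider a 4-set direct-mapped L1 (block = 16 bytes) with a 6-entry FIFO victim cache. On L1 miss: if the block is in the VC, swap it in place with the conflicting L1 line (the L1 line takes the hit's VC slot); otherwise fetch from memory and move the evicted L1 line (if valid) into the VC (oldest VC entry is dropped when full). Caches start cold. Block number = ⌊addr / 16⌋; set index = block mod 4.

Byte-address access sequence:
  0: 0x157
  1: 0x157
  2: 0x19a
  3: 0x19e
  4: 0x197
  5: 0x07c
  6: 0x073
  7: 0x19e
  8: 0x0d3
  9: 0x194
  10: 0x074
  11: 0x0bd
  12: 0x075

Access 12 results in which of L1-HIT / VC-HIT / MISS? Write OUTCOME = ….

OUTCOME = VC-HIT

#0 0x157→b21/s1 MISS; vc=[]
#1 0x157→b21/s1 L1-HIT; vc=[]
#2 0x19a→b25/s1 MISS; vc=[21]
#3 0x19e→b25/s1 L1-HIT; vc=[21]
#4 0x197→b25/s1 L1-HIT; vc=[21]
#5 0x7c→b7/s3 MISS; vc=[21]
#6 0x73→b7/s3 L1-HIT; vc=[21]
#7 0x19e→b25/s1 L1-HIT; vc=[21]
#8 0xd3→b13/s1 MISS; vc=[21,25]
#9 0x194→b25/s1 VC-HIT; vc=[21,13]
#10 0x74→b7/s3 L1-HIT; vc=[21,13]
#11 0xbd→b11/s3 MISS; vc=[21,13,7]
#12 0x75→b7/s3 VC-HIT; vc=[21,13,11]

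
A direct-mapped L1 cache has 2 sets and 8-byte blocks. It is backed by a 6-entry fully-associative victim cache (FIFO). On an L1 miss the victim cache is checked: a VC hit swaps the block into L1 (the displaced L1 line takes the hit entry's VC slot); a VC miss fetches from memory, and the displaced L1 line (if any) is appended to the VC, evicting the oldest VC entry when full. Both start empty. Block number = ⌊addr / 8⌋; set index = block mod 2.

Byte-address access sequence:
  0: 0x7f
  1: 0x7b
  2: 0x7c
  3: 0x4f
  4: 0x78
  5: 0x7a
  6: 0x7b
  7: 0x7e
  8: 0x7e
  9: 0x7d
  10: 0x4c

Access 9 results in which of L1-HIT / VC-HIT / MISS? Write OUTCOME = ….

OUTCOME = L1-HIT

0: 0x7f (blk 15, set 1) → MISS  vc=[]
1: 0x7b (blk 15, set 1) → L1-HIT  vc=[]
2: 0x7c (blk 15, set 1) → L1-HIT  vc=[]
3: 0x4f (blk 9, set 1) → MISS  vc=[15]
4: 0x78 (blk 15, set 1) → VC-HIT  vc=[9]
5: 0x7a (blk 15, set 1) → L1-HIT  vc=[9]
6: 0x7b (blk 15, set 1) → L1-HIT  vc=[9]
7: 0x7e (blk 15, set 1) → L1-HIT  vc=[9]
8: 0x7e (blk 15, set 1) → L1-HIT  vc=[9]
9: 0x7d (blk 15, set 1) → L1-HIT  vc=[9]
10: 0x4c (blk 9, set 1) → VC-HIT  vc=[15]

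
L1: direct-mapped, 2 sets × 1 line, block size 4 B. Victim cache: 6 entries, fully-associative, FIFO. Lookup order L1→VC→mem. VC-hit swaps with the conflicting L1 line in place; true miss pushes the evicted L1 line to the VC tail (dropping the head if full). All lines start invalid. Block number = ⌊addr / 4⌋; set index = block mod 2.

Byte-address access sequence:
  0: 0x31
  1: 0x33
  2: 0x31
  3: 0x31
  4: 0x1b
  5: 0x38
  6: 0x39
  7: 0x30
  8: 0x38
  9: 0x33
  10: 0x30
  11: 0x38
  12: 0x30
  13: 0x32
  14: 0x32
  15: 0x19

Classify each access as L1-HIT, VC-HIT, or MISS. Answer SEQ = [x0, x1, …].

SEQ = [MISS, L1-HIT, L1-HIT, L1-HIT, MISS, MISS, L1-HIT, VC-HIT, VC-HIT, VC-HIT, L1-HIT, VC-HIT, VC-HIT, L1-HIT, L1-HIT, VC-HIT]

0: 0x31 (blk 12, set 0) → MISS  vc=[]
1: 0x33 (blk 12, set 0) → L1-HIT  vc=[]
2: 0x31 (blk 12, set 0) → L1-HIT  vc=[]
3: 0x31 (blk 12, set 0) → L1-HIT  vc=[]
4: 0x1b (blk 6, set 0) → MISS  vc=[12]
5: 0x38 (blk 14, set 0) → MISS  vc=[12, 6]
6: 0x39 (blk 14, set 0) → L1-HIT  vc=[12, 6]
7: 0x30 (blk 12, set 0) → VC-HIT  vc=[14, 6]
8: 0x38 (blk 14, set 0) → VC-HIT  vc=[12, 6]
9: 0x33 (blk 12, set 0) → VC-HIT  vc=[14, 6]
10: 0x30 (blk 12, set 0) → L1-HIT  vc=[14, 6]
11: 0x38 (blk 14, set 0) → VC-HIT  vc=[12, 6]
12: 0x30 (blk 12, set 0) → VC-HIT  vc=[14, 6]
13: 0x32 (blk 12, set 0) → L1-HIT  vc=[14, 6]
14: 0x32 (blk 12, set 0) → L1-HIT  vc=[14, 6]
15: 0x19 (blk 6, set 0) → VC-HIT  vc=[14, 12]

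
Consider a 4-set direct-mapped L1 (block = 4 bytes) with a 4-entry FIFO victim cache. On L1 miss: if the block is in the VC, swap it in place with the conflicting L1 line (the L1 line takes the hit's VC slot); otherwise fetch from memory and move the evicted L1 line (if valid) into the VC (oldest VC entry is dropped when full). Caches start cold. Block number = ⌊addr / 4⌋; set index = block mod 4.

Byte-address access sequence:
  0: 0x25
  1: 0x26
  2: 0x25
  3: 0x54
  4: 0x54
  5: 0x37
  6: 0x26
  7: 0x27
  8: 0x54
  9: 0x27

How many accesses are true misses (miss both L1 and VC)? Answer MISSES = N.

MISSES = 3

  [0] addr=0x25 blk=9 s=1: MISS | VC []
  [1] addr=0x26 blk=9 s=1: L1-HIT | VC []
  [2] addr=0x25 blk=9 s=1: L1-HIT | VC []
  [3] addr=0x54 blk=21 s=1: MISS | VC [9]
  [4] addr=0x54 blk=21 s=1: L1-HIT | VC [9]
  [5] addr=0x37 blk=13 s=1: MISS | VC [9, 21]
  [6] addr=0x26 blk=9 s=1: VC-HIT | VC [13, 21]
  [7] addr=0x27 blk=9 s=1: L1-HIT | VC [13, 21]
  [8] addr=0x54 blk=21 s=1: VC-HIT | VC [13, 9]
  [9] addr=0x27 blk=9 s=1: VC-HIT | VC [13, 21]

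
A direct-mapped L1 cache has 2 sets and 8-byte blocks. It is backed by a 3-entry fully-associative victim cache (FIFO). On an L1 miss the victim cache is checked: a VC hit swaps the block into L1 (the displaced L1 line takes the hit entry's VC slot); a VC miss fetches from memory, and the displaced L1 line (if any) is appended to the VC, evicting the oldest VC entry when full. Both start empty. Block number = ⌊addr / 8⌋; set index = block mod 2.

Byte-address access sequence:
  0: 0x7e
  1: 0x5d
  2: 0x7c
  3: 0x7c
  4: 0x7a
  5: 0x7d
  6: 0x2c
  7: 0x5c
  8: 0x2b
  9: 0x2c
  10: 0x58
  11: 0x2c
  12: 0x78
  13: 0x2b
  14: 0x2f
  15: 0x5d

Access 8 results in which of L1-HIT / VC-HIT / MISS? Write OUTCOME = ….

OUTCOME = VC-HIT

#0 0x7e→b15/s1 MISS; vc=[]
#1 0x5d→b11/s1 MISS; vc=[15]
#2 0x7c→b15/s1 VC-HIT; vc=[11]
#3 0x7c→b15/s1 L1-HIT; vc=[11]
#4 0x7a→b15/s1 L1-HIT; vc=[11]
#5 0x7d→b15/s1 L1-HIT; vc=[11]
#6 0x2c→b5/s1 MISS; vc=[11,15]
#7 0x5c→b11/s1 VC-HIT; vc=[5,15]
#8 0x2b→b5/s1 VC-HIT; vc=[11,15]
#9 0x2c→b5/s1 L1-HIT; vc=[11,15]
#10 0x58→b11/s1 VC-HIT; vc=[5,15]
#11 0x2c→b5/s1 VC-HIT; vc=[11,15]
#12 0x78→b15/s1 VC-HIT; vc=[11,5]
#13 0x2b→b5/s1 VC-HIT; vc=[11,15]
#14 0x2f→b5/s1 L1-HIT; vc=[11,15]
#15 0x5d→b11/s1 VC-HIT; vc=[5,15]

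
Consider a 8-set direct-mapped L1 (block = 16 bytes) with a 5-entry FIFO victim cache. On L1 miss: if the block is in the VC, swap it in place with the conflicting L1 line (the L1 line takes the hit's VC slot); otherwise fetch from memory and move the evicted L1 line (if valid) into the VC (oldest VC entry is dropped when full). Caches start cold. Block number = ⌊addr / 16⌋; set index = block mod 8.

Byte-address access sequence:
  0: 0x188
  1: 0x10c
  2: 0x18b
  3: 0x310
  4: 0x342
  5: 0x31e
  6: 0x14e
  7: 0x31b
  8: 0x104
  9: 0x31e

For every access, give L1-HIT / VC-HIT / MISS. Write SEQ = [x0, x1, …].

SEQ = [MISS, MISS, VC-HIT, MISS, MISS, L1-HIT, MISS, L1-HIT, VC-HIT, L1-HIT]

  [0] addr=0x188 blk=24 s=0: MISS | VC []
  [1] addr=0x10c blk=16 s=0: MISS | VC [24]
  [2] addr=0x18b blk=24 s=0: VC-HIT | VC [16]
  [3] addr=0x310 blk=49 s=1: MISS | VC [16]
  [4] addr=0x342 blk=52 s=4: MISS | VC [16]
  [5] addr=0x31e blk=49 s=1: L1-HIT | VC [16]
  [6] addr=0x14e blk=20 s=4: MISS | VC [16, 52]
  [7] addr=0x31b blk=49 s=1: L1-HIT | VC [16, 52]
  [8] addr=0x104 blk=16 s=0: VC-HIT | VC [24, 52]
  [9] addr=0x31e blk=49 s=1: L1-HIT | VC [24, 52]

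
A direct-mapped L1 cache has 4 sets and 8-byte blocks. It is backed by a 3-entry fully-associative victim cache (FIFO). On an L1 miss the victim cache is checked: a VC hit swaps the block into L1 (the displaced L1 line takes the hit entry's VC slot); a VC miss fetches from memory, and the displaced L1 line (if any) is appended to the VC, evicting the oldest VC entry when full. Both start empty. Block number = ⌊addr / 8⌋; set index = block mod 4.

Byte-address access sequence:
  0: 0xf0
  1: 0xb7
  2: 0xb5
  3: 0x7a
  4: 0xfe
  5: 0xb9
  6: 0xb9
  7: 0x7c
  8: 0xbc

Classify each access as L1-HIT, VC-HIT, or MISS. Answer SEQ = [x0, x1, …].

SEQ = [MISS, MISS, L1-HIT, MISS, MISS, MISS, L1-HIT, VC-HIT, VC-HIT]

0: 0xf0 (blk 30, set 2) → MISS  vc=[]
1: 0xb7 (blk 22, set 2) → MISS  vc=[30]
2: 0xb5 (blk 22, set 2) → L1-HIT  vc=[30]
3: 0x7a (blk 15, set 3) → MISS  vc=[30]
4: 0xfe (blk 31, set 3) → MISS  vc=[30, 15]
5: 0xb9 (blk 23, set 3) → MISS  vc=[30, 15, 31]
6: 0xb9 (blk 23, set 3) → L1-HIT  vc=[30, 15, 31]
7: 0x7c (blk 15, set 3) → VC-HIT  vc=[30, 23, 31]
8: 0xbc (blk 23, set 3) → VC-HIT  vc=[30, 15, 31]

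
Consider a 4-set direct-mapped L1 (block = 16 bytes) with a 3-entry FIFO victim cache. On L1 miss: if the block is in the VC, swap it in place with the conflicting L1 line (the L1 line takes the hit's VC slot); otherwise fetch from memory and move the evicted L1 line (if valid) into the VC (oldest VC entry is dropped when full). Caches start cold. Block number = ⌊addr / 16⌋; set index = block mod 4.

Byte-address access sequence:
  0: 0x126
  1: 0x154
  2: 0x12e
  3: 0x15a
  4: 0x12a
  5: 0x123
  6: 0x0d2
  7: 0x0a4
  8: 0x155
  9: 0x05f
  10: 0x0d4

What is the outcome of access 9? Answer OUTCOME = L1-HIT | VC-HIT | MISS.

  [0] addr=0x126 blk=18 s=2: MISS | VC []
  [1] addr=0x154 blk=21 s=1: MISS | VC []
  [2] addr=0x12e blk=18 s=2: L1-HIT | VC []
  [3] addr=0x15a blk=21 s=1: L1-HIT | VC []
  [4] addr=0x12a blk=18 s=2: L1-HIT | VC []
  [5] addr=0x123 blk=18 s=2: L1-HIT | VC []
  [6] addr=0xd2 blk=13 s=1: MISS | VC [21]
  [7] addr=0xa4 blk=10 s=2: MISS | VC [21, 18]
  [8] addr=0x155 blk=21 s=1: VC-HIT | VC [13, 18]
  [9] addr=0x5f blk=5 s=1: MISS | VC [13, 18, 21]
  [10] addr=0xd4 blk=13 s=1: VC-HIT | VC [5, 18, 21]

OUTCOME = MISS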